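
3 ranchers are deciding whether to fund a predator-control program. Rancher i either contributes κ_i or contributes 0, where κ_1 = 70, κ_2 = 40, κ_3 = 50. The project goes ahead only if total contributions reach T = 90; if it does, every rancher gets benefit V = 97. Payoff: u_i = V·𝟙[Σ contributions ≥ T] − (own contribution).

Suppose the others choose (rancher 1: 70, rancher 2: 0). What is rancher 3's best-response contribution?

50

Others' total = 70. Contributing 50 brings total to 120 ≥ 90: gain V − κ_3 = 47.
Best response: 50.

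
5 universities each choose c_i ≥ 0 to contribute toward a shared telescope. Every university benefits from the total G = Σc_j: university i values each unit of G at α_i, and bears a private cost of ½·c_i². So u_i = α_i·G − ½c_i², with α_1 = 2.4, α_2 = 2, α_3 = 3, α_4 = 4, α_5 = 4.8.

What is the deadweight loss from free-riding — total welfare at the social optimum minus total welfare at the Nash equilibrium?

University i's FOC: ∂u_i/∂c_i = α_i − c_i = 0, so c_i* = α_i.
NE contributions = (2.4, 2, 3, 4, 4.8); G = 16.2.
W^NE = (Σα)·G − ½Σα_i² = 16.2² − ½·57.8 = 233.54.
Planner sets c_i = Σα_j = 16.2 for every i, so G^SO = 5·16.2 = 81.
W^SO = (Σα)·G^SO − ½·5·(Σα)² = (5/2)·16.2² = 656.1.
Deadweight loss = W^SO − W^NE = 422.56.

422.56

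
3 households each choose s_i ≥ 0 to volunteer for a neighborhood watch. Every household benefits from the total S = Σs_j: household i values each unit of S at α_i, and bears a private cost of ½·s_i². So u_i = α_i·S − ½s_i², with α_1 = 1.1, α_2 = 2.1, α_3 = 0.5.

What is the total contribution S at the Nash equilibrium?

Household i's FOC: ∂u_i/∂s_i = α_i − s_i = 0, so s_i* = α_i.
NE contributions = (1.1, 2.1, 0.5); S = 3.7.

3.7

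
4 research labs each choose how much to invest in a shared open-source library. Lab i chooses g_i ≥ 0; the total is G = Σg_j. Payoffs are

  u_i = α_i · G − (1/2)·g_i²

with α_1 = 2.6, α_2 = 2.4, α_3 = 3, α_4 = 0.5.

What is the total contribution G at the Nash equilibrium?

Lab i's FOC: ∂u_i/∂g_i = α_i − g_i = 0, so g_i* = α_i.
NE contributions = (2.6, 2.4, 3, 0.5); G = 8.5.

8.5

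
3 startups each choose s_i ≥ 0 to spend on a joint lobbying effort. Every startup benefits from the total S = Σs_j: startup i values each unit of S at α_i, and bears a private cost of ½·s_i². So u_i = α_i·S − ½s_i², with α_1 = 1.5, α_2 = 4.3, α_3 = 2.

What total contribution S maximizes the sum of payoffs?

23.4

Planner FOC: ∂(Σu_j)/∂s_i = (Σα_j) − s_i = 0, so s_i^SO = Σα_j = 7.8 for every i; S^SO = 23.4.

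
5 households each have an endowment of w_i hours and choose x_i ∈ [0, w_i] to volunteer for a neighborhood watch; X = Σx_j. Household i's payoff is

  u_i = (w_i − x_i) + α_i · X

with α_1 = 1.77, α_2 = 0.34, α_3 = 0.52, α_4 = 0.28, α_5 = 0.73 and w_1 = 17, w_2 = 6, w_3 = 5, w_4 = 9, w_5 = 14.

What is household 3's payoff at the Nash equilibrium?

∂u_i/∂x_i = α_i − 1, so household i contributes w_i if α_i > 1, else 0.
α_i > 1 for i ∈ {1}; NE contributions (17, 0, 0, 0, 0), X = 17.
u_3 = (5 − 0) + 0.52·17 = 13.84.

13.84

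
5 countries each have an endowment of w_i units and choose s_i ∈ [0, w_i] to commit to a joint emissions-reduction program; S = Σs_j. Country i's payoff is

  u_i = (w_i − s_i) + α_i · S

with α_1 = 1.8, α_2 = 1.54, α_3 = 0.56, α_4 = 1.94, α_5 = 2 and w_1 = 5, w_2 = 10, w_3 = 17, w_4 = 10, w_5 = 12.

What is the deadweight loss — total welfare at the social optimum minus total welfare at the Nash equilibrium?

116.28

∂u_i/∂s_i = α_i − 1, so country i contributes w_i if α_i > 1, else 0.
α_i > 1 for i ∈ {1, 2, 4, 5}; NE contributions (5, 10, 0, 10, 12), S = 37.
W^NE = Σw_i − S^NE + (Σα_i)·S^NE = 54 + 6.84·37 = 307.08.
Planner: ∂(Σu_j)/∂s_i = Σα_j − 1 = 6.84 > 0, so everyone contributes w_i; S^SO = 54, W^SO = 54 + 6.84·54 = 423.36.
Deadweight loss = 116.28.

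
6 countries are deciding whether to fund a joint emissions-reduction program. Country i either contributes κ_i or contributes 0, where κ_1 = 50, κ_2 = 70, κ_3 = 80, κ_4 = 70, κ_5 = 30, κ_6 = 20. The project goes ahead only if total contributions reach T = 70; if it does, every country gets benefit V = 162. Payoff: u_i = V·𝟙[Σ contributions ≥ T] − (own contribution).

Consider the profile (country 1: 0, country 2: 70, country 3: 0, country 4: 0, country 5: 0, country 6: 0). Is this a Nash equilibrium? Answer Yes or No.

Yes

Total = 70 ≥ 70: provided.
Country 1 (pledges 0, payoff 162): pledging 50 → total 120, payoff 112. No gain.
Country 2 (pledges 70, payoff 92): dropping to 0 → total 0, payoff 0. No gain.
Country 3 (pledges 0, payoff 162): pledging 80 → total 150, payoff 82. No gain.
Country 4 (pledges 0, payoff 162): pledging 70 → total 140, payoff 92. No gain.
Country 5 (pledges 0, payoff 162): pledging 30 → total 100, payoff 132. No gain.
Country 6 (pledges 0, payoff 162): pledging 20 → total 90, payoff 142. No gain.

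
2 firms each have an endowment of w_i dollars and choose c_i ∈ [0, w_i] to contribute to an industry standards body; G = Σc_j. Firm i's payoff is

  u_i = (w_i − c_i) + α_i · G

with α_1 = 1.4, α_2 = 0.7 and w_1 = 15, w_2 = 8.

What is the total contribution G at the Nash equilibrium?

15

∂u_i/∂c_i = α_i − 1, so firm i contributes w_i if α_i > 1, else 0.
α_i > 1 for i ∈ {1}; NE contributions (15, 0), G = 15.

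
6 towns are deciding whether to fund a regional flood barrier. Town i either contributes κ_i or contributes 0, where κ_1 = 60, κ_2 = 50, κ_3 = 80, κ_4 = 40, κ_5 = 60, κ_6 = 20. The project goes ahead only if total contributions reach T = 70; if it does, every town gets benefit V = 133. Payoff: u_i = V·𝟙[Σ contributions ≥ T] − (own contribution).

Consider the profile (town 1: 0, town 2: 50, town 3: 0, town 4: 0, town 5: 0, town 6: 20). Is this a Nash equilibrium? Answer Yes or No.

Total = 70 ≥ 70: provided.
Town 1 (pledges 0, payoff 133): pledging 60 → total 130, payoff 73. No gain.
Town 2 (pledges 50, payoff 83): dropping to 0 → total 20, payoff 0. No gain.
Town 3 (pledges 0, payoff 133): pledging 80 → total 150, payoff 53. No gain.
Town 4 (pledges 0, payoff 133): pledging 40 → total 110, payoff 93. No gain.
Town 5 (pledges 0, payoff 133): pledging 60 → total 130, payoff 73. No gain.
Town 6 (pledges 20, payoff 113): dropping to 0 → total 50, payoff 0. No gain.

Yes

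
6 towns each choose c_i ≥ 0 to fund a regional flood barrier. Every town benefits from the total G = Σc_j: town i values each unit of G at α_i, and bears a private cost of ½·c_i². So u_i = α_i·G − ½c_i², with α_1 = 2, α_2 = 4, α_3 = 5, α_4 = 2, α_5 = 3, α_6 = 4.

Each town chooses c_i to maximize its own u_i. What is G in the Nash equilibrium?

20

Town i's FOC: ∂u_i/∂c_i = α_i − c_i = 0, so c_i* = α_i.
NE contributions = (2, 4, 5, 2, 3, 4); G = 20.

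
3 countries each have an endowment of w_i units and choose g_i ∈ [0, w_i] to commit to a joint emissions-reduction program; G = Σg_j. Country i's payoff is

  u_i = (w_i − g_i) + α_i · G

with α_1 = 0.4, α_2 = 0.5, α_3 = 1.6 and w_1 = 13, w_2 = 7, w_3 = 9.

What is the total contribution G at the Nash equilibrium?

9

∂u_i/∂g_i = α_i − 1, so country i contributes w_i if α_i > 1, else 0.
α_i > 1 for i ∈ {3}; NE contributions (0, 0, 9), G = 9.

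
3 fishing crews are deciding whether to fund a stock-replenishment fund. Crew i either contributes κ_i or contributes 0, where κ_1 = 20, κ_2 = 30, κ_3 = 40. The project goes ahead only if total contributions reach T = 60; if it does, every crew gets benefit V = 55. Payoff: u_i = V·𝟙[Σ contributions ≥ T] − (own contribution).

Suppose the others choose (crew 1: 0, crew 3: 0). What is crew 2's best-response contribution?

0

Others' total = 0. Even contributing 30 gives 30 < 60: no benefit either way.
Best response: 0.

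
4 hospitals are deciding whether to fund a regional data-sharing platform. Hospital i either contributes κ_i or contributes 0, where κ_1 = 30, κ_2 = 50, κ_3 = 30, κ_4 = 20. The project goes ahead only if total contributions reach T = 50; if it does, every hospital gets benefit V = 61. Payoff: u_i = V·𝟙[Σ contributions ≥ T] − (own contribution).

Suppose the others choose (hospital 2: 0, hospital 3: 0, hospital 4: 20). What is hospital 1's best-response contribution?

Others' total = 20. Contributing 30 brings total to 50 ≥ 50: gain V − κ_1 = 31.
Best response: 30.

30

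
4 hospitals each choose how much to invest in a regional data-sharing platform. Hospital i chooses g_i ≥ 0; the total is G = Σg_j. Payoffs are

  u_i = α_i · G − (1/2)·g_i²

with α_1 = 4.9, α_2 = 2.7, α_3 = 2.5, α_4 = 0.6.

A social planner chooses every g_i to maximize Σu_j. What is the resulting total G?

42.8

Planner FOC: ∂(Σu_j)/∂g_i = (Σα_j) − g_i = 0, so g_i^SO = Σα_j = 10.7 for every i; G^SO = 42.8.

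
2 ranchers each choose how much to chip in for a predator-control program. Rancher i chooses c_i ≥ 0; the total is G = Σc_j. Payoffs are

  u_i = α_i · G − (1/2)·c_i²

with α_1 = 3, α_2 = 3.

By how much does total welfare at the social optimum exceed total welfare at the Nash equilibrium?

9

Rancher i's FOC: ∂u_i/∂c_i = α_i − c_i = 0, so c_i* = α_i.
NE contributions = (3, 3); G = 6.
W^NE = (Σα)·G − ½Σα_i² = 6² − ½·18 = 27.
Planner sets c_i = Σα_j = 6 for every i, so G^SO = 2·6 = 12.
W^SO = (Σα)·G^SO − ½·2·(Σα)² = (2/2)·6² = 36.
Deadweight loss = W^SO − W^NE = 9.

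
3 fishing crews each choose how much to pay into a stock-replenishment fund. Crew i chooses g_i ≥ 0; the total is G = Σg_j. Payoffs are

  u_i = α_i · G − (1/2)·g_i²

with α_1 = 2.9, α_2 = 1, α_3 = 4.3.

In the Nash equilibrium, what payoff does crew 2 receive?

7.7

Crew i's FOC: ∂u_i/∂g_i = α_i − g_i = 0, so g_i* = α_i.
NE contributions = (2.9, 1, 4.3); G = 8.2.
u_2 = α_2·G − ½·(g_2)² = 1·8.2 − ½·1² = 7.7.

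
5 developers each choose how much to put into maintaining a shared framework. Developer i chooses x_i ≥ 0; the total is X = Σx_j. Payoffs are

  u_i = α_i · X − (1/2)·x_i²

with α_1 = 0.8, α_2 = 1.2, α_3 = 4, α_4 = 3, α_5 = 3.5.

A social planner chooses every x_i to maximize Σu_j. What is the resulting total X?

Planner FOC: ∂(Σu_j)/∂x_i = (Σα_j) − x_i = 0, so x_i^SO = Σα_j = 12.5 for every i; X^SO = 62.5.

62.5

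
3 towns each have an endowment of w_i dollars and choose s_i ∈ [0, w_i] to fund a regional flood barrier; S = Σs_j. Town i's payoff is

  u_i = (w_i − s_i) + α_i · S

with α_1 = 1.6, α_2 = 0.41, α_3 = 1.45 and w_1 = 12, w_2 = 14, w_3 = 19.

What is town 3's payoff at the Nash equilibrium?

44.95

∂u_i/∂s_i = α_i − 1, so town i contributes w_i if α_i > 1, else 0.
α_i > 1 for i ∈ {1, 3}; NE contributions (12, 0, 19), S = 31.
u_3 = (19 − 19) + 1.45·31 = 44.95.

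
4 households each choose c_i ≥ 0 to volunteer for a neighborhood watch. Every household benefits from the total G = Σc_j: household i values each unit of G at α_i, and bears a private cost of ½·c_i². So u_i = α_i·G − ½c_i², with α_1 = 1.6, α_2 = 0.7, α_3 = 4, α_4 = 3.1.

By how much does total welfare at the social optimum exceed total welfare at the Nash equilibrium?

Household i's FOC: ∂u_i/∂c_i = α_i − c_i = 0, so c_i* = α_i.
NE contributions = (1.6, 0.7, 4, 3.1); G = 9.4.
W^NE = (Σα)·G − ½Σα_i² = 9.4² − ½·28.66 = 74.03.
Planner sets c_i = Σα_j = 9.4 for every i, so G^SO = 4·9.4 = 37.6.
W^SO = (Σα)·G^SO − ½·4·(Σα)² = (4/2)·9.4² = 176.72.
Deadweight loss = W^SO − W^NE = 102.69.

102.69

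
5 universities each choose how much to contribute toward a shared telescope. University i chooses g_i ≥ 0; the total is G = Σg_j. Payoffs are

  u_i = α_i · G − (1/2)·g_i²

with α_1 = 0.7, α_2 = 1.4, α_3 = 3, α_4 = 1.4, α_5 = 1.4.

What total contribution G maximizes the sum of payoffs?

Planner FOC: ∂(Σu_j)/∂g_i = (Σα_j) − g_i = 0, so g_i^SO = Σα_j = 7.9 for every i; G^SO = 39.5.

39.5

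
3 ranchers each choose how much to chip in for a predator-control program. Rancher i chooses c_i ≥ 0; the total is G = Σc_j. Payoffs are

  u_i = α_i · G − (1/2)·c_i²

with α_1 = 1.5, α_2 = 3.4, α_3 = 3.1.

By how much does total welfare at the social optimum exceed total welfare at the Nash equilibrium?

43.71

Rancher i's FOC: ∂u_i/∂c_i = α_i − c_i = 0, so c_i* = α_i.
NE contributions = (1.5, 3.4, 3.1); G = 8.
W^NE = (Σα)·G − ½Σα_i² = 8² − ½·23.42 = 52.29.
Planner sets c_i = Σα_j = 8 for every i, so G^SO = 3·8 = 24.
W^SO = (Σα)·G^SO − ½·3·(Σα)² = (3/2)·8² = 96.
Deadweight loss = W^SO − W^NE = 43.71.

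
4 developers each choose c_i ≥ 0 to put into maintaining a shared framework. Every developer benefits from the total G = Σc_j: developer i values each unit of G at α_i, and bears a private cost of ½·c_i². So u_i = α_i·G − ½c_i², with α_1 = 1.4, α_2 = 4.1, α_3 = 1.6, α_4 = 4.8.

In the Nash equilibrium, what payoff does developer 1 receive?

15.68

Developer i's FOC: ∂u_i/∂c_i = α_i − c_i = 0, so c_i* = α_i.
NE contributions = (1.4, 4.1, 1.6, 4.8); G = 11.9.
u_1 = α_1·G − ½·(c_1)² = 1.4·11.9 − ½·1.4² = 15.68.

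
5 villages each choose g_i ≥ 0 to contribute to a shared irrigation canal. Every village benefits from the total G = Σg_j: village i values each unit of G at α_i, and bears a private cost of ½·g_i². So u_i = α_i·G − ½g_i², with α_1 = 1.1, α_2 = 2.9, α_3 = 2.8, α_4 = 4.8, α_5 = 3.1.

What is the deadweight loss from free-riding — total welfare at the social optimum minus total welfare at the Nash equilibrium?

Village i's FOC: ∂u_i/∂g_i = α_i − g_i = 0, so g_i* = α_i.
NE contributions = (1.1, 2.9, 2.8, 4.8, 3.1); G = 14.7.
W^NE = (Σα)·G − ½Σα_i² = 14.7² − ½·50.11 = 191.035.
Planner sets g_i = Σα_j = 14.7 for every i, so G^SO = 5·14.7 = 73.5.
W^SO = (Σα)·G^SO − ½·5·(Σα)² = (5/2)·14.7² = 540.225.
Deadweight loss = W^SO − W^NE = 349.19.

349.19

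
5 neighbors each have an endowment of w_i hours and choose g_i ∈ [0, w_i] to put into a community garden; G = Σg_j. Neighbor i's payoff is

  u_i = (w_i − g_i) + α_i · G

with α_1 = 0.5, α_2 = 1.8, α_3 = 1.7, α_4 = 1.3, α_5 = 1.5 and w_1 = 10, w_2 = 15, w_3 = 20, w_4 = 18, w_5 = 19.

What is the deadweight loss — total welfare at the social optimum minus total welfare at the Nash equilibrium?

58

∂u_i/∂g_i = α_i − 1, so neighbor i contributes w_i if α_i > 1, else 0.
α_i > 1 for i ∈ {2, 3, 4, 5}; NE contributions (0, 15, 20, 18, 19), G = 72.
W^NE = Σw_i − G^NE + (Σα_i)·G^NE = 82 + 5.8·72 = 499.6.
Planner: ∂(Σu_j)/∂g_i = Σα_j − 1 = 5.8 > 0, so everyone contributes w_i; G^SO = 82, W^SO = 82 + 5.8·82 = 557.6.
Deadweight loss = 58.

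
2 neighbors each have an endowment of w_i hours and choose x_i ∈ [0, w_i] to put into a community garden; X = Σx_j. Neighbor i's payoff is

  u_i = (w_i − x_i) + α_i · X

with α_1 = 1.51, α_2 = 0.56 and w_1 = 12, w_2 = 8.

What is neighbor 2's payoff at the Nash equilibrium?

∂u_i/∂x_i = α_i − 1, so neighbor i contributes w_i if α_i > 1, else 0.
α_i > 1 for i ∈ {1}; NE contributions (12, 0), X = 12.
u_2 = (8 − 0) + 0.56·12 = 14.72.

14.72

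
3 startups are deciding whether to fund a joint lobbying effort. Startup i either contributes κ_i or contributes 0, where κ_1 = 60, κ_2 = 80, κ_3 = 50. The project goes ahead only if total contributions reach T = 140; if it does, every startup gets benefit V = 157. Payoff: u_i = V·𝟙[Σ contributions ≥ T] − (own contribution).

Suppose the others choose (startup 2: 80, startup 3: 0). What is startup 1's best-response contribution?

60

Others' total = 80. Contributing 60 brings total to 140 ≥ 140: gain V − κ_1 = 97.
Best response: 60.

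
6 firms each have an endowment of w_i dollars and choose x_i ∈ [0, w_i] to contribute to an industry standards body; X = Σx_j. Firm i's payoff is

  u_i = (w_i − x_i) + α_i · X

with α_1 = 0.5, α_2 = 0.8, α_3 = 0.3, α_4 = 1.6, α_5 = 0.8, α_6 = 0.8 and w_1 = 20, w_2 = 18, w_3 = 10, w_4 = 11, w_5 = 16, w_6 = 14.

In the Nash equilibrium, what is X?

11

∂u_i/∂x_i = α_i − 1, so firm i contributes w_i if α_i > 1, else 0.
α_i > 1 for i ∈ {4}; NE contributions (0, 0, 0, 11, 0, 0), X = 11.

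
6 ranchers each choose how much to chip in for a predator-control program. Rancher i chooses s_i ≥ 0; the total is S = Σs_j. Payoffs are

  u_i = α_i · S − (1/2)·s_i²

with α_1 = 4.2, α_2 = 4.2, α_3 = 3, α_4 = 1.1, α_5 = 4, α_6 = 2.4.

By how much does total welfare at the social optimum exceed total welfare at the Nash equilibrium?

748.045

Rancher i's FOC: ∂u_i/∂s_i = α_i − s_i = 0, so s_i* = α_i.
NE contributions = (4.2, 4.2, 3, 1.1, 4, 2.4); S = 18.9.
W^NE = (Σα)·S − ½Σα_i² = 18.9² − ½·67.25 = 323.585.
Planner sets s_i = Σα_j = 18.9 for every i, so S^SO = 6·18.9 = 113.4.
W^SO = (Σα)·S^SO − ½·6·(Σα)² = (6/2)·18.9² = 1071.63.
Deadweight loss = W^SO − W^NE = 748.045.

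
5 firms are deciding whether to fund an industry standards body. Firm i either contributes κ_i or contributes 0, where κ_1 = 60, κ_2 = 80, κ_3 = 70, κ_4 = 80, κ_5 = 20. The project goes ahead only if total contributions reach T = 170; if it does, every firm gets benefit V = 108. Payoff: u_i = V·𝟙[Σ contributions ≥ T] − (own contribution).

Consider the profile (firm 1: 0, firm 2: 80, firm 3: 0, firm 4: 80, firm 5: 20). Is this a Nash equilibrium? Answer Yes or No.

Total = 180 ≥ 170: provided.
Firm 1 (pledges 0, payoff 108): pledging 60 → total 240, payoff 48. No gain.
Firm 2 (pledges 80, payoff 28): dropping to 0 → total 100, payoff 0. No gain.
Firm 3 (pledges 0, payoff 108): pledging 70 → total 250, payoff 38. No gain.
Firm 4 (pledges 80, payoff 28): dropping to 0 → total 100, payoff 0. No gain.
Firm 5 (pledges 20, payoff 88): dropping to 0 → total 160, payoff 0. No gain.

Yes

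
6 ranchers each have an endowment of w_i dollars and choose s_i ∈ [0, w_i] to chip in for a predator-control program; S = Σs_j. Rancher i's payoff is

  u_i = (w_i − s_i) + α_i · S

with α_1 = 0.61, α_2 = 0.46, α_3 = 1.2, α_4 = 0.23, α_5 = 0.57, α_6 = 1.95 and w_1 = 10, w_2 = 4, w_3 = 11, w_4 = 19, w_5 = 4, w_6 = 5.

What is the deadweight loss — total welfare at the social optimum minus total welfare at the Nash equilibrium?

∂u_i/∂s_i = α_i − 1, so rancher i contributes w_i if α_i > 1, else 0.
α_i > 1 for i ∈ {3, 6}; NE contributions (0, 0, 11, 0, 0, 5), S = 16.
W^NE = Σw_i − S^NE + (Σα_i)·S^NE = 53 + 4.02·16 = 117.32.
Planner: ∂(Σu_j)/∂s_i = Σα_j − 1 = 4.02 > 0, so everyone contributes w_i; S^SO = 53, W^SO = 53 + 4.02·53 = 266.06.
Deadweight loss = 148.74.

148.74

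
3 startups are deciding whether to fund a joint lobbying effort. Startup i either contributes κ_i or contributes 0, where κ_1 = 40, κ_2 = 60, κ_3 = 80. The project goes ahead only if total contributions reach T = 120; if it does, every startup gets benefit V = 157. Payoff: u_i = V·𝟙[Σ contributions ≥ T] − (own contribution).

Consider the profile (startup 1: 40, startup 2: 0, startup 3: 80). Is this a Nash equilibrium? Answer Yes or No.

Total = 120 ≥ 120: provided.
Startup 1 (pledges 40, payoff 117): dropping to 0 → total 80, payoff 0. No gain.
Startup 2 (pledges 0, payoff 157): pledging 60 → total 180, payoff 97. No gain.
Startup 3 (pledges 80, payoff 77): dropping to 0 → total 40, payoff 0. No gain.

Yes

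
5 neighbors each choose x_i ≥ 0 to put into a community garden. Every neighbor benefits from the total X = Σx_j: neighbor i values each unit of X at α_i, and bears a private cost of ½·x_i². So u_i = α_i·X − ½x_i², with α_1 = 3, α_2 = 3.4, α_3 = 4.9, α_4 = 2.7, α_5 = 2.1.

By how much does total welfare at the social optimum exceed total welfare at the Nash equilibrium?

416.95

Neighbor i's FOC: ∂u_i/∂x_i = α_i − x_i = 0, so x_i* = α_i.
NE contributions = (3, 3.4, 4.9, 2.7, 2.1); X = 16.1.
W^NE = (Σα)·X − ½Σα_i² = 16.1² − ½·56.27 = 231.075.
Planner sets x_i = Σα_j = 16.1 for every i, so X^SO = 5·16.1 = 80.5.
W^SO = (Σα)·X^SO − ½·5·(Σα)² = (5/2)·16.1² = 648.025.
Deadweight loss = W^SO − W^NE = 416.95.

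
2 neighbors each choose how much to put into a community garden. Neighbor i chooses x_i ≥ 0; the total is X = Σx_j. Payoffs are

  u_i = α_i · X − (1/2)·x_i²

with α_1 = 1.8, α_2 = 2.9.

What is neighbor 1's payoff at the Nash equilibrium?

Neighbor i's FOC: ∂u_i/∂x_i = α_i − x_i = 0, so x_i* = α_i.
NE contributions = (1.8, 2.9); X = 4.7.
u_1 = α_1·X − ½·(x_1)² = 1.8·4.7 − ½·1.8² = 6.84.

6.84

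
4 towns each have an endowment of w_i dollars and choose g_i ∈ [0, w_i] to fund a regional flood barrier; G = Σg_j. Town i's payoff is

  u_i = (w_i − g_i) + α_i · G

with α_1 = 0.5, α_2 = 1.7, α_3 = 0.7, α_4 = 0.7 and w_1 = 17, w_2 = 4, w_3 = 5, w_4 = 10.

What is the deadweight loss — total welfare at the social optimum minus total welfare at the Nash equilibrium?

83.2

∂u_i/∂g_i = α_i − 1, so town i contributes w_i if α_i > 1, else 0.
α_i > 1 for i ∈ {2}; NE contributions (0, 4, 0, 0), G = 4.
W^NE = Σw_i − G^NE + (Σα_i)·G^NE = 36 + 2.6·4 = 46.4.
Planner: ∂(Σu_j)/∂g_i = Σα_j − 1 = 2.6 > 0, so everyone contributes w_i; G^SO = 36, W^SO = 36 + 2.6·36 = 129.6.
Deadweight loss = 83.2.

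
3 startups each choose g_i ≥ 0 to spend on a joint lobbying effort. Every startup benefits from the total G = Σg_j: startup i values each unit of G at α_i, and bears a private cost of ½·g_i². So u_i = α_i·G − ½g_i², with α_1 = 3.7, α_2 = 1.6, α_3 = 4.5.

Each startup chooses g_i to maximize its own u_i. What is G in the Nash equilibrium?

Startup i's FOC: ∂u_i/∂g_i = α_i − g_i = 0, so g_i* = α_i.
NE contributions = (3.7, 1.6, 4.5); G = 9.8.

9.8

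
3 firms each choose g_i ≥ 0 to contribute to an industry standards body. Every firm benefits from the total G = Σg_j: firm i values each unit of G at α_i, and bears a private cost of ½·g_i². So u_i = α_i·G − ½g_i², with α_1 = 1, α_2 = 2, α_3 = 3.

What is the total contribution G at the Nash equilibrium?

Firm i's FOC: ∂u_i/∂g_i = α_i − g_i = 0, so g_i* = α_i.
NE contributions = (1, 2, 3); G = 6.

6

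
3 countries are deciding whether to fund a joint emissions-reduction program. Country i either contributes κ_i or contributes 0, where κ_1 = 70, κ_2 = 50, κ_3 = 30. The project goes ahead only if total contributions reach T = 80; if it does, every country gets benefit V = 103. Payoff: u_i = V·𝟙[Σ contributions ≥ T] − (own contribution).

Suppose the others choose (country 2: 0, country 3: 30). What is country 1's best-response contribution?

70

Others' total = 30. Contributing 70 brings total to 100 ≥ 80: gain V − κ_1 = 33.
Best response: 70.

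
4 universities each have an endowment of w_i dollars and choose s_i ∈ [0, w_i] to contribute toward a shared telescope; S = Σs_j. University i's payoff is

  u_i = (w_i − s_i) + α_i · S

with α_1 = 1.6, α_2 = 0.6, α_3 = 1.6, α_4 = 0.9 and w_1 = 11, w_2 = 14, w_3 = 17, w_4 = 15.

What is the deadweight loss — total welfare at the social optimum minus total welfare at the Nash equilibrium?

∂u_i/∂s_i = α_i − 1, so university i contributes w_i if α_i > 1, else 0.
α_i > 1 for i ∈ {1, 3}; NE contributions (11, 0, 17, 0), S = 28.
W^NE = Σw_i − S^NE + (Σα_i)·S^NE = 57 + 3.7·28 = 160.6.
Planner: ∂(Σu_j)/∂s_i = Σα_j − 1 = 3.7 > 0, so everyone contributes w_i; S^SO = 57, W^SO = 57 + 3.7·57 = 267.9.
Deadweight loss = 107.3.

107.3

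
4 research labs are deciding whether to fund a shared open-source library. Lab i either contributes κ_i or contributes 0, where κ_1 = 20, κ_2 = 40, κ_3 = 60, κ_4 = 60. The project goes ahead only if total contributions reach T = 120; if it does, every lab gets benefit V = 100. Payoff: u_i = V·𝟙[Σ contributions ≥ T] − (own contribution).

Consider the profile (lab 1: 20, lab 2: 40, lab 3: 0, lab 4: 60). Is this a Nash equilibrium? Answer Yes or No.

Total = 120 ≥ 120: provided.
Lab 1 (pledges 20, payoff 80): dropping to 0 → total 100, payoff 0. No gain.
Lab 2 (pledges 40, payoff 60): dropping to 0 → total 80, payoff 0. No gain.
Lab 3 (pledges 0, payoff 100): pledging 60 → total 180, payoff 40. No gain.
Lab 4 (pledges 60, payoff 40): dropping to 0 → total 60, payoff 0. No gain.

Yes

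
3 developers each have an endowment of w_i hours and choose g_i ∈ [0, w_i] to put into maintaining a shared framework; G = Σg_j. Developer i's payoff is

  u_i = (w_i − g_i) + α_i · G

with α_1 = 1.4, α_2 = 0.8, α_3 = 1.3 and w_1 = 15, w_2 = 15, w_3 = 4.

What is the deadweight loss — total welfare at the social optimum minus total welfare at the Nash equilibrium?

37.5

∂u_i/∂g_i = α_i − 1, so developer i contributes w_i if α_i > 1, else 0.
α_i > 1 for i ∈ {1, 3}; NE contributions (15, 0, 4), G = 19.
W^NE = Σw_i − G^NE + (Σα_i)·G^NE = 34 + 2.5·19 = 81.5.
Planner: ∂(Σu_j)/∂g_i = Σα_j − 1 = 2.5 > 0, so everyone contributes w_i; G^SO = 34, W^SO = 34 + 2.5·34 = 119.
Deadweight loss = 37.5.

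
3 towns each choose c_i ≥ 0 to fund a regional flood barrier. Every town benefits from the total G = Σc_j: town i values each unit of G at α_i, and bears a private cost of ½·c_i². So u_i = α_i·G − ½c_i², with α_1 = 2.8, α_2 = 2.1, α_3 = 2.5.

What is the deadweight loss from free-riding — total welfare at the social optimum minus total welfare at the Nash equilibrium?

36.63

Town i's FOC: ∂u_i/∂c_i = α_i − c_i = 0, so c_i* = α_i.
NE contributions = (2.8, 2.1, 2.5); G = 7.4.
W^NE = (Σα)·G − ½Σα_i² = 7.4² − ½·18.5 = 45.51.
Planner sets c_i = Σα_j = 7.4 for every i, so G^SO = 3·7.4 = 22.2.
W^SO = (Σα)·G^SO − ½·3·(Σα)² = (3/2)·7.4² = 82.14.
Deadweight loss = W^SO − W^NE = 36.63.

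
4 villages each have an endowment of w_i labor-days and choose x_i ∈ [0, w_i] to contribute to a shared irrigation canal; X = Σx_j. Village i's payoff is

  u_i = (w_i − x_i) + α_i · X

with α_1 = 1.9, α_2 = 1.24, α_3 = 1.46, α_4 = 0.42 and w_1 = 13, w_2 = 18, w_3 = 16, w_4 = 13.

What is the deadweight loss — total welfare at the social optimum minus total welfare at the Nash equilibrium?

∂u_i/∂x_i = α_i − 1, so village i contributes w_i if α_i > 1, else 0.
α_i > 1 for i ∈ {1, 2, 3}; NE contributions (13, 18, 16, 0), X = 47.
W^NE = Σw_i − X^NE + (Σα_i)·X^NE = 60 + 4.02·47 = 248.94.
Planner: ∂(Σu_j)/∂x_i = Σα_j − 1 = 4.02 > 0, so everyone contributes w_i; X^SO = 60, W^SO = 60 + 4.02·60 = 301.2.
Deadweight loss = 52.26.

52.26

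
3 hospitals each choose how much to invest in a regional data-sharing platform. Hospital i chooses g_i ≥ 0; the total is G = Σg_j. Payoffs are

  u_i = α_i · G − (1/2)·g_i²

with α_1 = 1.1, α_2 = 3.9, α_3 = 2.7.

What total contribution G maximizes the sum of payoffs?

23.1

Planner FOC: ∂(Σu_j)/∂g_i = (Σα_j) − g_i = 0, so g_i^SO = Σα_j = 7.7 for every i; G^SO = 23.1.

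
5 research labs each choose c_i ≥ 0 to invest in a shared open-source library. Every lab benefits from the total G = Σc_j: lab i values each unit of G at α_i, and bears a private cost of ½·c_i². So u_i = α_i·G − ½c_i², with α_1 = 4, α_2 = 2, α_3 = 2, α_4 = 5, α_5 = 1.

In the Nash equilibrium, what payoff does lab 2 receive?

Lab i's FOC: ∂u_i/∂c_i = α_i − c_i = 0, so c_i* = α_i.
NE contributions = (4, 2, 2, 5, 1); G = 14.
u_2 = α_2·G − ½·(c_2)² = 2·14 − ½·2² = 26.

26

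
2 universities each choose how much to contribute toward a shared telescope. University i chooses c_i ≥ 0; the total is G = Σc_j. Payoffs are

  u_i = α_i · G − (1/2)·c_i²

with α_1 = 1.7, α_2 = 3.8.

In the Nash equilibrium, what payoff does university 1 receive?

7.905

University i's FOC: ∂u_i/∂c_i = α_i − c_i = 0, so c_i* = α_i.
NE contributions = (1.7, 3.8); G = 5.5.
u_1 = α_1·G − ½·(c_1)² = 1.7·5.5 − ½·1.7² = 7.905.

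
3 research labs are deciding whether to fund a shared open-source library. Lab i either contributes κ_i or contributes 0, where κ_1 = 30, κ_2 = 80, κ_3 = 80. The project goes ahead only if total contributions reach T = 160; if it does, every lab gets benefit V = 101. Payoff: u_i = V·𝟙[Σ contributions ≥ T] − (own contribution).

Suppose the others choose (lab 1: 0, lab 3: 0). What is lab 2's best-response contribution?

Others' total = 0. Even contributing 80 gives 80 < 160: no benefit either way.
Best response: 0.

0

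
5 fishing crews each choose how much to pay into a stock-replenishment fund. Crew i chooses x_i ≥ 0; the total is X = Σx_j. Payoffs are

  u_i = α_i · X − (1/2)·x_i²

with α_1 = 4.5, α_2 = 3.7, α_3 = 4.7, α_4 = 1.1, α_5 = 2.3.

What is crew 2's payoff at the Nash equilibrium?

Crew i's FOC: ∂u_i/∂x_i = α_i − x_i = 0, so x_i* = α_i.
NE contributions = (4.5, 3.7, 4.7, 1.1, 2.3); X = 16.3.
u_2 = α_2·X − ½·(x_2)² = 3.7·16.3 − ½·3.7² = 53.465.

53.465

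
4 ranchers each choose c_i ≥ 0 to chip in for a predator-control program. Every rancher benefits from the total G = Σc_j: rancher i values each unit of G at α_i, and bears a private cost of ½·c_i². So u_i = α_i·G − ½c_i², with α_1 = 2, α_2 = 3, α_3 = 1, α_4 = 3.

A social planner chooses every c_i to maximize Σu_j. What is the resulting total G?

Planner FOC: ∂(Σu_j)/∂c_i = (Σα_j) − c_i = 0, so c_i^SO = Σα_j = 9 for every i; G^SO = 36.

36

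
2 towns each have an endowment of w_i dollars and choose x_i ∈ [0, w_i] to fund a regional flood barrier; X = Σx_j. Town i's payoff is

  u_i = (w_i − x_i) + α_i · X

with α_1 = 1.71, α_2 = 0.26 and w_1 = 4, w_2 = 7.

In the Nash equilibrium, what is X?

4

∂u_i/∂x_i = α_i − 1, so town i contributes w_i if α_i > 1, else 0.
α_i > 1 for i ∈ {1}; NE contributions (4, 0), X = 4.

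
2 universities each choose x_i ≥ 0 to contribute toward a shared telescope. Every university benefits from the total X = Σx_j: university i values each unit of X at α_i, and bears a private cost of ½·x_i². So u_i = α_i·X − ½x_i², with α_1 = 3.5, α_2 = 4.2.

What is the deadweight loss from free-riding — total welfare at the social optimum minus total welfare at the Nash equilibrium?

University i's FOC: ∂u_i/∂x_i = α_i − x_i = 0, so x_i* = α_i.
NE contributions = (3.5, 4.2); X = 7.7.
W^NE = (Σα)·X − ½Σα_i² = 7.7² − ½·29.89 = 44.345.
Planner sets x_i = Σα_j = 7.7 for every i, so X^SO = 2·7.7 = 15.4.
W^SO = (Σα)·X^SO − ½·2·(Σα)² = (2/2)·7.7² = 59.29.
Deadweight loss = W^SO − W^NE = 14.945.

14.945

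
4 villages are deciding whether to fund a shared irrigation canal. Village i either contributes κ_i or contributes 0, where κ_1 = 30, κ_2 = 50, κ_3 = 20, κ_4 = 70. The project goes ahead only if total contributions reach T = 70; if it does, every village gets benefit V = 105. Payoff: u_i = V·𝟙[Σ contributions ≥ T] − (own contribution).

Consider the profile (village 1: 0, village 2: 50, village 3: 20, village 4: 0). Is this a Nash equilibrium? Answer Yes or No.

Total = 70 ≥ 70: provided.
Village 1 (pledges 0, payoff 105): pledging 30 → total 100, payoff 75. No gain.
Village 2 (pledges 50, payoff 55): dropping to 0 → total 20, payoff 0. No gain.
Village 3 (pledges 20, payoff 85): dropping to 0 → total 50, payoff 0. No gain.
Village 4 (pledges 0, payoff 105): pledging 70 → total 140, payoff 35. No gain.

Yes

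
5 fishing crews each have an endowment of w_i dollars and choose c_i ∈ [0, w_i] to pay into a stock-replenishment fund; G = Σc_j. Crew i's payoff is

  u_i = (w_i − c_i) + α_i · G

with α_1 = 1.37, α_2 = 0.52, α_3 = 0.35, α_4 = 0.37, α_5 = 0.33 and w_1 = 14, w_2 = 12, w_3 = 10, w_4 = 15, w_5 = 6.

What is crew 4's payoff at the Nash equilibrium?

20.18

∂u_i/∂c_i = α_i − 1, so crew i contributes w_i if α_i > 1, else 0.
α_i > 1 for i ∈ {1}; NE contributions (14, 0, 0, 0, 0), G = 14.
u_4 = (15 − 0) + 0.37·14 = 20.18.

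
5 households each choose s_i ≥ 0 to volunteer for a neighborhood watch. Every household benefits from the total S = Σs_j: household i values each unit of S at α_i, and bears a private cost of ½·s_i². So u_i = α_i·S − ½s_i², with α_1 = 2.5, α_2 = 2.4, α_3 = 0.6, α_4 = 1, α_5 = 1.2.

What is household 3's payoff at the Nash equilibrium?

Household i's FOC: ∂u_i/∂s_i = α_i − s_i = 0, so s_i* = α_i.
NE contributions = (2.5, 2.4, 0.6, 1, 1.2); S = 7.7.
u_3 = α_3·S − ½·(s_3)² = 0.6·7.7 − ½·0.6² = 4.44.

4.44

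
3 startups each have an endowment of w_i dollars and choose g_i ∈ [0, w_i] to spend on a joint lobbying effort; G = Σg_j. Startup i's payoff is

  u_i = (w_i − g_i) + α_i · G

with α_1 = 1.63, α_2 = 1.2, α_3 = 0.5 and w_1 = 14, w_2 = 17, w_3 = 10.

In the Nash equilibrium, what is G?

31

∂u_i/∂g_i = α_i − 1, so startup i contributes w_i if α_i > 1, else 0.
α_i > 1 for i ∈ {1, 2}; NE contributions (14, 17, 0), G = 31.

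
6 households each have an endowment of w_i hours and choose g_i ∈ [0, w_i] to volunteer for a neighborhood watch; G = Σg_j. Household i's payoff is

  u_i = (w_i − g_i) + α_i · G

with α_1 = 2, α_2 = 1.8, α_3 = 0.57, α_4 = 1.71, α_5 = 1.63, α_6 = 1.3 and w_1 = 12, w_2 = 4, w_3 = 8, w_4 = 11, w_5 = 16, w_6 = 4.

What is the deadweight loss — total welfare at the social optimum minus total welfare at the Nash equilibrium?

64.08

∂u_i/∂g_i = α_i − 1, so household i contributes w_i if α_i > 1, else 0.
α_i > 1 for i ∈ {1, 2, 4, 5, 6}; NE contributions (12, 4, 0, 11, 16, 4), G = 47.
W^NE = Σw_i − G^NE + (Σα_i)·G^NE = 55 + 8.01·47 = 431.47.
Planner: ∂(Σu_j)/∂g_i = Σα_j − 1 = 8.01 > 0, so everyone contributes w_i; G^SO = 55, W^SO = 55 + 8.01·55 = 495.55.
Deadweight loss = 64.08.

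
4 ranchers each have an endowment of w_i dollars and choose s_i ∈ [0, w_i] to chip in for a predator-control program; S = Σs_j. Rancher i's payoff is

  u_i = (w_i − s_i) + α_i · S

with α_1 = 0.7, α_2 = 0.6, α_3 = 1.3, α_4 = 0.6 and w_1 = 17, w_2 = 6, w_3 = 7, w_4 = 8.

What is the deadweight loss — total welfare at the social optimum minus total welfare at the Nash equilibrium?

∂u_i/∂s_i = α_i − 1, so rancher i contributes w_i if α_i > 1, else 0.
α_i > 1 for i ∈ {3}; NE contributions (0, 0, 7, 0), S = 7.
W^NE = Σw_i − S^NE + (Σα_i)·S^NE = 38 + 2.2·7 = 53.4.
Planner: ∂(Σu_j)/∂s_i = Σα_j − 1 = 2.2 > 0, so everyone contributes w_i; S^SO = 38, W^SO = 38 + 2.2·38 = 121.6.
Deadweight loss = 68.2.

68.2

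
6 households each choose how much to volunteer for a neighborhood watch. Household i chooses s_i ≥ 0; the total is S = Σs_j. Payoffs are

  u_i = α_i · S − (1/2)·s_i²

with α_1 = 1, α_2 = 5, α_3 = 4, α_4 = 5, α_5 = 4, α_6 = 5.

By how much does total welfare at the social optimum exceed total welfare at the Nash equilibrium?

1206

Household i's FOC: ∂u_i/∂s_i = α_i − s_i = 0, so s_i* = α_i.
NE contributions = (1, 5, 4, 5, 4, 5); S = 24.
W^NE = (Σα)·S − ½Σα_i² = 24² − ½·108 = 522.
Planner sets s_i = Σα_j = 24 for every i, so S^SO = 6·24 = 144.
W^SO = (Σα)·S^SO − ½·6·(Σα)² = (6/2)·24² = 1728.
Deadweight loss = W^SO − W^NE = 1206.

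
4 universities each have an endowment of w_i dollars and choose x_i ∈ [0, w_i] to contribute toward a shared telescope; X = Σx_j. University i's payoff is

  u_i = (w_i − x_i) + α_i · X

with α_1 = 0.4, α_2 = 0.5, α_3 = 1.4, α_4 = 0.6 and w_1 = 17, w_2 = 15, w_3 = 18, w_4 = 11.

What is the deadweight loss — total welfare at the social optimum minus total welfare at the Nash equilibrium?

∂u_i/∂x_i = α_i − 1, so university i contributes w_i if α_i > 1, else 0.
α_i > 1 for i ∈ {3}; NE contributions (0, 0, 18, 0), X = 18.
W^NE = Σw_i − X^NE + (Σα_i)·X^NE = 61 + 1.9·18 = 95.2.
Planner: ∂(Σu_j)/∂x_i = Σα_j − 1 = 1.9 > 0, so everyone contributes w_i; X^SO = 61, W^SO = 61 + 1.9·61 = 176.9.
Deadweight loss = 81.7.

81.7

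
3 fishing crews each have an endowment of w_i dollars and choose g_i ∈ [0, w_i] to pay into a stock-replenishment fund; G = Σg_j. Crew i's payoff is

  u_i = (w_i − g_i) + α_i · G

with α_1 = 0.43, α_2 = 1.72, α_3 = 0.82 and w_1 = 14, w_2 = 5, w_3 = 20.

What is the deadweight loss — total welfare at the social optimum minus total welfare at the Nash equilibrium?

66.98

∂u_i/∂g_i = α_i − 1, so crew i contributes w_i if α_i > 1, else 0.
α_i > 1 for i ∈ {2}; NE contributions (0, 5, 0), G = 5.
W^NE = Σw_i − G^NE + (Σα_i)·G^NE = 39 + 1.97·5 = 48.85.
Planner: ∂(Σu_j)/∂g_i = Σα_j − 1 = 1.97 > 0, so everyone contributes w_i; G^SO = 39, W^SO = 39 + 1.97·39 = 115.83.
Deadweight loss = 66.98.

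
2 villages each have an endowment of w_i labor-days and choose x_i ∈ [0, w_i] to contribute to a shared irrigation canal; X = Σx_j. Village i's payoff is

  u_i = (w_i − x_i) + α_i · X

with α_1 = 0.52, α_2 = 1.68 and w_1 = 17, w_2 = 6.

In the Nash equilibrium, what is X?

∂u_i/∂x_i = α_i − 1, so village i contributes w_i if α_i > 1, else 0.
α_i > 1 for i ∈ {2}; NE contributions (0, 6), X = 6.

6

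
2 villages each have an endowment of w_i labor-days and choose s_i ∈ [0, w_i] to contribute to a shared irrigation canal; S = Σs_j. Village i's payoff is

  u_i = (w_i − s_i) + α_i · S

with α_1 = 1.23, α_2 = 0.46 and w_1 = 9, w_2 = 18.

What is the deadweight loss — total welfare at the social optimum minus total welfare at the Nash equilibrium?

∂u_i/∂s_i = α_i − 1, so village i contributes w_i if α_i > 1, else 0.
α_i > 1 for i ∈ {1}; NE contributions (9, 0), S = 9.
W^NE = Σw_i − S^NE + (Σα_i)·S^NE = 27 + 0.69·9 = 33.21.
Planner: ∂(Σu_j)/∂s_i = Σα_j − 1 = 0.69 > 0, so everyone contributes w_i; S^SO = 27, W^SO = 27 + 0.69·27 = 45.63.
Deadweight loss = 12.42.

12.42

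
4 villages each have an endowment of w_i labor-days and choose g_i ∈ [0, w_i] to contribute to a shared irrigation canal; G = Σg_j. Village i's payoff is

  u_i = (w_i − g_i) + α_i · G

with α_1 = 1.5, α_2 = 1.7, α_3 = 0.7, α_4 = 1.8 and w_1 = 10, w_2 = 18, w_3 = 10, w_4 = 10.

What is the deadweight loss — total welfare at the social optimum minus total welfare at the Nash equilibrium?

∂u_i/∂g_i = α_i − 1, so village i contributes w_i if α_i > 1, else 0.
α_i > 1 for i ∈ {1, 2, 4}; NE contributions (10, 18, 0, 10), G = 38.
W^NE = Σw_i − G^NE + (Σα_i)·G^NE = 48 + 4.7·38 = 226.6.
Planner: ∂(Σu_j)/∂g_i = Σα_j − 1 = 4.7 > 0, so everyone contributes w_i; G^SO = 48, W^SO = 48 + 4.7·48 = 273.6.
Deadweight loss = 47.

47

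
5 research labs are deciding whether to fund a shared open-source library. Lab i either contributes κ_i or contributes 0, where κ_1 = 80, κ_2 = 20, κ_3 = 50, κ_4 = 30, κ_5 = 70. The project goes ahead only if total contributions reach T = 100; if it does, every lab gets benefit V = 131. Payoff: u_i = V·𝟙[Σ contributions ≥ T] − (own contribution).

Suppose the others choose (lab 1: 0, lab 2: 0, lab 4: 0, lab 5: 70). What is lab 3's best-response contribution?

50

Others' total = 70. Contributing 50 brings total to 120 ≥ 100: gain V − κ_3 = 81.
Best response: 50.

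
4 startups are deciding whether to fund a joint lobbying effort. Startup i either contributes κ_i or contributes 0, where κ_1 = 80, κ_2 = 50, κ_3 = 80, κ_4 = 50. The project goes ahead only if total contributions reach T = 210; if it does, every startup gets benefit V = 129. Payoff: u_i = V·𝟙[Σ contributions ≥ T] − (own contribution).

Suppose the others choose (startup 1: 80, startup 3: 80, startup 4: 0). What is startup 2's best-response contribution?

50

Others' total = 160. Contributing 50 brings total to 210 ≥ 210: gain V − κ_2 = 79.
Best response: 50.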